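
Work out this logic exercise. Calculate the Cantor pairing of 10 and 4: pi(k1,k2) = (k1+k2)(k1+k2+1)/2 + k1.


k1 + k2 = 14
(k1+k2)(k1+k2+1)/2 = 14 * 15 / 2 = 105
pi = 105 + 10 = 115

115


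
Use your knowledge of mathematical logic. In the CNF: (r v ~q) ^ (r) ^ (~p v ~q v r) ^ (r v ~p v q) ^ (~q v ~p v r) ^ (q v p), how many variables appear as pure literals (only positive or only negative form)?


Check each variable for pure literal status:
p: mixed (not pure)
q: mixed (not pure)
r: pure positive
Pure literal count = 1

1


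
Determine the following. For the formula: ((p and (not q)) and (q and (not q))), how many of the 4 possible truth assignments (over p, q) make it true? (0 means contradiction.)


Check all 4 assignments:
p=0, q=0: 0
p=0, q=1: 0
p=1, q=0: 0
p=1, q=1: 0
Count of True = 0

0


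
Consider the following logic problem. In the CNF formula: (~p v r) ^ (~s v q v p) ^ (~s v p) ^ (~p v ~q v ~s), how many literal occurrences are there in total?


Counting literals in each clause:
Clause 1: 2 literal(s)
Clause 2: 3 literal(s)
Clause 3: 2 literal(s)
Clause 4: 3 literal(s)
Total = 10

10


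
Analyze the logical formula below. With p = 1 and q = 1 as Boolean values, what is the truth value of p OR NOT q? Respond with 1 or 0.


p = 1, q = 1
Operation: p OR NOT q
Evaluate: 1 OR NOT 1 = 1

1


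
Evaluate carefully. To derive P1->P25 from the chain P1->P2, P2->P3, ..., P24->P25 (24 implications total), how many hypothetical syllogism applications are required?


With 24 implications in a chain connecting 25 propositions:
P1->P2, P2->P3, ..., P24->P25
Steps needed = (number of implications) - 1 = 24 - 1 = 23

23


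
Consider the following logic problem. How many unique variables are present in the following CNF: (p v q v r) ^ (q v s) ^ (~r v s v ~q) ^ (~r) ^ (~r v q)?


Identify each variable that appears in the formula.
Variables found: p, q, r, s
Count = 4

4


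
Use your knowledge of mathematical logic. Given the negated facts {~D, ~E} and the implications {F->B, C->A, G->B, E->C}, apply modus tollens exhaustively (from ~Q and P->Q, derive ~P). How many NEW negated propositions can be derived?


Initial negated facts: {~D, ~E}
Apply modus tollens to closure:
  (no implication fires)
Final negated: {~D, ~E}
New negations: {(none)}
Count = 0

0


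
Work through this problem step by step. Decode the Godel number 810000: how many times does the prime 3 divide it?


Factorize 810000 by dividing by 3 repeatedly.
Division steps: 3 divides 810000 exactly 4 time(s).
Exponent of 3 = 4

4


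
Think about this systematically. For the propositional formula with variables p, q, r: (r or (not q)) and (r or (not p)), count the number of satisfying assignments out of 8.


Evaluate all 8 assignments for p, q, r:
p=0, q=0, r=0: 1
p=0, q=0, r=1: 1
p=0, q=1, r=0: 0
p=0, q=1, r=1: 1
p=1, q=0, r=0: 0
p=1, q=0, r=1: 1
p=1, q=1, r=0: 0
p=1, q=1, r=1: 1
Satisfying count = 5

5


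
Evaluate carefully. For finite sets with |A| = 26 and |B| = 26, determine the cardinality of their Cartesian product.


The Cartesian product A x B contains all ordered pairs (a, b).
|A x B| = |A| * |B| = 26 * 26 = 676

676


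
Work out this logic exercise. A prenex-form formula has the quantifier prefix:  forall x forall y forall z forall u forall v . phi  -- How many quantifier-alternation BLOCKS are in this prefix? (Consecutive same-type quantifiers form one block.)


Quantifier-type sequence: A A A A A  (A=forall, E=exists)
Group into maximal same-type runs:
  Ax5
Number of blocks = 1

1


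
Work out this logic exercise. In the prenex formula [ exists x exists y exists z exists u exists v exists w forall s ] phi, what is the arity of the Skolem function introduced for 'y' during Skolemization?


Quantifier prefix: exists x exists y exists z exists u exists v exists w forall s
'y' is existentially quantified at position 2.
No universal quantifiers precede it.
Skolem function arity = 0 (a Skolem constant)

0


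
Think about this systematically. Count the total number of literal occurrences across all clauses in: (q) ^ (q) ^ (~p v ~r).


Counting literals in each clause:
Clause 1: 1 literal(s)
Clause 2: 1 literal(s)
Clause 3: 2 literal(s)
Total = 4

4


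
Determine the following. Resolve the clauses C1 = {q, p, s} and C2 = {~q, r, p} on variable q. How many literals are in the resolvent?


Remove q from C1 and ~q from C2.
C1 remainder: {p, s}
C2 remainder: {r, p}
Union (resolvent): {p, r, s}
Resolvent has 3 literal(s).

3


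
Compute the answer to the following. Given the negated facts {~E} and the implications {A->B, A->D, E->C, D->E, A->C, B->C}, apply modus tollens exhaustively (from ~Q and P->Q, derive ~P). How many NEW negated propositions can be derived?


Initial negated facts: {~E}
Apply modus tollens to closure:
  ~E and D->E  =>  ~D
  ~D and A->D  =>  ~A
Final negated: {~A, ~D, ~E}
New negations: {~A, ~D}
Count = 2

2


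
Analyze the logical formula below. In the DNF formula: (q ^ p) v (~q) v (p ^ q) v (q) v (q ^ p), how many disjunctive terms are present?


A DNF formula is a disjunction of terms (conjunctions).
Terms are separated by v.
Counting the disjuncts: 5 terms.

5


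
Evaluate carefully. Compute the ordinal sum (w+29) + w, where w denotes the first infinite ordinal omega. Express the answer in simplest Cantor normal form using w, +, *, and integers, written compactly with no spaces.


Compute (w+29) + w.
Ordinal + is associative but NOT commutative; for finite n>0, n + w = w but w + n stays w+n.
(w+29) + w = w + (29+w) = w + w = w*2 (the finite tail 29 is absorbed by the right w).
Result = w*2

w*2


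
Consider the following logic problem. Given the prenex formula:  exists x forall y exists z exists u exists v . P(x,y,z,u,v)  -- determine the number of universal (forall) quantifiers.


Quantifier prefix: exists x forall y exists z exists u exists v
Mark each quantifier type:
  E U E E E
Universal count = 1, Existential count = 4
Asked for universal (forall) quantifiers: 1

1


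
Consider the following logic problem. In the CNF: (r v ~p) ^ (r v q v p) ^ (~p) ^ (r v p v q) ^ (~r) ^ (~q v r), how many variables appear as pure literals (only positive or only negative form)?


Check each variable for pure literal status:
p: mixed (not pure)
q: mixed (not pure)
r: mixed (not pure)
Pure literal count = 0

0


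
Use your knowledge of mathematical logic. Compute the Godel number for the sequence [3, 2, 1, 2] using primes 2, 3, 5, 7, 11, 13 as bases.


Encode each element as an exponent of the corresponding prime:
  2^3 = 8
  3^2 = 9
  5^1 = 5
  7^2 = 49
Product = 8 * 9 * 5 * 49 = 17640

17640


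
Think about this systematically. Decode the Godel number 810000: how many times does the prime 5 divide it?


Factorize 810000 by dividing by 5 repeatedly.
Division steps: 5 divides 810000 exactly 4 time(s).
Exponent of 5 = 4

4


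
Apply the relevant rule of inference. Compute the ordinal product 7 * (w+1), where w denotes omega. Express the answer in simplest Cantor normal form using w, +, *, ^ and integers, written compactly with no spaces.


Compute 7 * (w+1).
Ordinal * is associative and left-distributive over +, but NOT commutative; for finite n>1, n*w = w but w*n stays w*n.
By left-distributivity: 7 * (w+1) = 7*w + 7*1 = w + 7 = w+7.
Result = w+7

w+7


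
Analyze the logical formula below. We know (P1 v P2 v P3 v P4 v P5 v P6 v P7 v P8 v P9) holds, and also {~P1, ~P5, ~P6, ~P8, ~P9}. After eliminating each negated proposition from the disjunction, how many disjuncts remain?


Original disjuncts (9): P1, P2, P3, P4, P5, P6, P7, P8, P9
Negated (eliminate): ~P1, ~P5, ~P6, ~P8, ~P9
Remaining disjuncts: P2, P3, P4, P7
Count = 9 - 5 = 4

4


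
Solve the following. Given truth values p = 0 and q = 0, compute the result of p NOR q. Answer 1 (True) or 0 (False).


p = 0, q = 0
Operation: p NOR q
Evaluate: 0 NOR 0 = 1

1


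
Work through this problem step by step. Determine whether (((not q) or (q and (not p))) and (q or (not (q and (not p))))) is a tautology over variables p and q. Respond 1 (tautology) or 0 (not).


Check all 4 assignments:
p=0, q=0: 1
p=0, q=1: 1
p=1, q=0: 1
p=1, q=1: 0
Satisfying count = 3/4.
Tautology iff count = 4: no.

0


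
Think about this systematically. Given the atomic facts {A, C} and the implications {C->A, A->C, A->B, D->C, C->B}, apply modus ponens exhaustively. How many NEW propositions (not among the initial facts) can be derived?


Initial facts: {A, C}
Apply modus ponens to closure:
  A and A->B  =>  B
Final known: {A, B, C}
New propositions: {B}
Count = 1

1


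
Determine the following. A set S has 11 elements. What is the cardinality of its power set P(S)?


The power set of a set with n elements has 2^n elements.
|P(S)| = 2^11 = 2048

2048


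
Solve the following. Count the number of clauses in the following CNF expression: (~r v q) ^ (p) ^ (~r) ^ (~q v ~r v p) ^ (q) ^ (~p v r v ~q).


A CNF formula is a conjunction of clauses.
Clauses are separated by ^.
Counting the conjuncts: 6 clauses.

6


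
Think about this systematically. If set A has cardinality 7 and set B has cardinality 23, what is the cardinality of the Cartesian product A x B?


The Cartesian product A x B contains all ordered pairs (a, b).
|A x B| = |A| * |B| = 7 * 23 = 161

161


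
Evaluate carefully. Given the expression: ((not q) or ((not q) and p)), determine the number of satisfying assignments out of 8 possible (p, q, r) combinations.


Check all 8 assignments:
p=0, q=0, r=0: 1
p=0, q=0, r=1: 1
p=0, q=1, r=0: 0
p=0, q=1, r=1: 0
p=1, q=0, r=0: 1
p=1, q=0, r=1: 1
p=1, q=1, r=0: 0
p=1, q=1, r=1: 0
Count of True = 4

4


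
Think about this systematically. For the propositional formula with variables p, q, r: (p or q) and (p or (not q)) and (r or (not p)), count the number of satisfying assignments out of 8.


Evaluate all 8 assignments for p, q, r:
p=0, q=0, r=0: 0
p=0, q=0, r=1: 0
p=0, q=1, r=0: 0
p=0, q=1, r=1: 0
p=1, q=0, r=0: 0
p=1, q=0, r=1: 1
p=1, q=1, r=0: 0
p=1, q=1, r=1: 1
Satisfying count = 2

2


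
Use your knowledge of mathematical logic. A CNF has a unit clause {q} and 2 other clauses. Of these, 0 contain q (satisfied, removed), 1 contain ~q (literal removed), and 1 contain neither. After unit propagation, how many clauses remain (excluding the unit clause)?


Satisfied (removed): 0
Shortened (remain): 1
Unchanged (remain): 1
Remaining = 1 + 1 = 2

2


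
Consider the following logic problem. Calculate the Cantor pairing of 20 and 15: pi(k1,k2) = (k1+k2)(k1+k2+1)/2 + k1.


k1 + k2 = 35
(k1+k2)(k1+k2+1)/2 = 35 * 36 / 2 = 630
pi = 630 + 20 = 650

650


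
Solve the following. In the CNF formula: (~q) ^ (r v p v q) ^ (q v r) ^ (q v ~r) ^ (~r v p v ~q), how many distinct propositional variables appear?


Identify each variable that appears in the formula.
Variables found: p, q, r
Count = 3

3


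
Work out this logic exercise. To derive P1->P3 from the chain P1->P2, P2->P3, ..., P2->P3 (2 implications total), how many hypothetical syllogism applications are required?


With 2 implications in a chain connecting 3 propositions:
P1->P2, P2->P3, ..., P2->P3
Steps needed = (number of implications) - 1 = 2 - 1 = 1

1


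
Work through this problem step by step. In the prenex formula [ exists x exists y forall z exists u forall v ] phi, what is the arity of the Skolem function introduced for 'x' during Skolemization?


Quantifier prefix: exists x exists y forall z exists u forall v
'x' is existentially quantified at position 1.
No universal quantifiers precede it.
Skolem function arity = 0 (a Skolem constant)

0


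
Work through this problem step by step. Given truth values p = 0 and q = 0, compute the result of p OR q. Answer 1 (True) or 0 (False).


p = 0, q = 0
Operation: p OR q
Evaluate: 0 OR 0 = 0

0


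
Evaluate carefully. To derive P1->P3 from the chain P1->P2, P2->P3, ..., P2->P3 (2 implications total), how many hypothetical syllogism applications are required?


With 2 implications in a chain connecting 3 propositions:
P1->P2, P2->P3, ..., P2->P3
Steps needed = (number of implications) - 1 = 2 - 1 = 1

1


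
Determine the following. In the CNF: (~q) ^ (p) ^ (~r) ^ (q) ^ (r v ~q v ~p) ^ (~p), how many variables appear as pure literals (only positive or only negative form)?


Check each variable for pure literal status:
p: mixed (not pure)
q: mixed (not pure)
r: mixed (not pure)
Pure literal count = 0

0


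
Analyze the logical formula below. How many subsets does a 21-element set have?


The power set of a set with n elements has 2^n elements.
|P(S)| = 2^21 = 2097152

2097152


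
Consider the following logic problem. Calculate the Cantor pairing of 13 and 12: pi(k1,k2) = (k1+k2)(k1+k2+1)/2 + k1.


k1 + k2 = 25
(k1+k2)(k1+k2+1)/2 = 25 * 26 / 2 = 325
pi = 325 + 13 = 338

338


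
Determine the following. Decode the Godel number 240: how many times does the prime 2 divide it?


Factorize 240 by dividing by 2 repeatedly.
Division steps: 2 divides 240 exactly 4 time(s).
Exponent of 2 = 4

4


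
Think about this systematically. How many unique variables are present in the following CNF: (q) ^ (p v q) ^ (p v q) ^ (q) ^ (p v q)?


Identify each variable that appears in the formula.
Variables found: p, q
Count = 2

2


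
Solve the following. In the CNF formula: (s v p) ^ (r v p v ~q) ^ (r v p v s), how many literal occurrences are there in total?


Counting literals in each clause:
Clause 1: 2 literal(s)
Clause 2: 3 literal(s)
Clause 3: 3 literal(s)
Total = 8

8


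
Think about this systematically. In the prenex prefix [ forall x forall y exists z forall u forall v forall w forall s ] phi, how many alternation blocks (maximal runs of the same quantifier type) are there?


Quantifier-type sequence: A A E A A A A  (A=forall, E=exists)
Group into maximal same-type runs:
  Ax2 | Ex1 | Ax4
Number of blocks = 3

3


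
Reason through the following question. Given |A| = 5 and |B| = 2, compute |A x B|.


The Cartesian product A x B contains all ordered pairs (a, b).
|A x B| = |A| * |B| = 5 * 2 = 10

10


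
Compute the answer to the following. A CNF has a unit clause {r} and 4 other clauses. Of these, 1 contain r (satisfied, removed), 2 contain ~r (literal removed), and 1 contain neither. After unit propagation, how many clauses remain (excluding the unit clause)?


Satisfied (removed): 1
Shortened (remain): 2
Unchanged (remain): 1
Remaining = 2 + 1 = 3

3


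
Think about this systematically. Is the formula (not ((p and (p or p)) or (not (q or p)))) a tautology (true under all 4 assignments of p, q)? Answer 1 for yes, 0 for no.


Check all 4 assignments:
p=0, q=0: 0
p=0, q=1: 1
p=1, q=0: 0
p=1, q=1: 0
Satisfying count = 1/4.
Tautology iff count = 4: no.

0


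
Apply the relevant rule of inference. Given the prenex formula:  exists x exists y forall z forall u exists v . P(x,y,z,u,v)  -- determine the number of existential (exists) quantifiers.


Quantifier prefix: exists x exists y forall z forall u exists v
Mark each quantifier type:
  E E U U E
Universal count = 2, Existential count = 3
Asked for existential (exists) quantifiers: 3

3


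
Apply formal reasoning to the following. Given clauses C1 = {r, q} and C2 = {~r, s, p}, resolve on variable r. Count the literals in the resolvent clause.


Remove r from C1 and ~r from C2.
C1 remainder: {q}
C2 remainder: {s, p}
Union (resolvent): {p, q, s}
Resolvent has 3 literal(s).

3


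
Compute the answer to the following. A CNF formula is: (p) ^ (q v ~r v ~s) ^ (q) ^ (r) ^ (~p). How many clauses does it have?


A CNF formula is a conjunction of clauses.
Clauses are separated by ^.
Counting the conjuncts: 5 clauses.

5


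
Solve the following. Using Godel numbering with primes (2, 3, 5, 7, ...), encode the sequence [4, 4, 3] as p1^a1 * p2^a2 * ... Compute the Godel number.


Encode each element as an exponent of the corresponding prime:
  2^4 = 16
  3^4 = 81
  5^3 = 125
Product = 16 * 81 * 125 = 162000

162000


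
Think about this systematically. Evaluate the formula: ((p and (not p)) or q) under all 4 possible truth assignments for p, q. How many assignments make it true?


Check all 4 assignments:
p=0, q=0: 0
p=0, q=1: 1
p=1, q=0: 0
p=1, q=1: 1
Count of True = 2

2


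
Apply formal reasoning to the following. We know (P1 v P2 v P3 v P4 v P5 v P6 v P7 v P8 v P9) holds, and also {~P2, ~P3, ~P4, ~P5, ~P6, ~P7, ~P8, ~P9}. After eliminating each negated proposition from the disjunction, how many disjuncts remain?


Original disjuncts (9): P1, P2, P3, P4, P5, P6, P7, P8, P9
Negated (eliminate): ~P2, ~P3, ~P4, ~P5, ~P6, ~P7, ~P8, ~P9
Remaining disjuncts: P1
Count = 9 - 8 = 1

1


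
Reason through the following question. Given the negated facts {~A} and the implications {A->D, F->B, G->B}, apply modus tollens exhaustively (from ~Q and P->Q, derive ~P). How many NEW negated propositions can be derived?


Initial negated facts: {~A}
Apply modus tollens to closure:
  (no implication fires)
Final negated: {~A}
New negations: {(none)}
Count = 0

0


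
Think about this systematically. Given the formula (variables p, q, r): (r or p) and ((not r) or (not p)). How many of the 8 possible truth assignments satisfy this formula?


Evaluate all 8 assignments for p, q, r:
p=0, q=0, r=0: 0
p=0, q=0, r=1: 1
p=0, q=1, r=0: 0
p=0, q=1, r=1: 1
p=1, q=0, r=0: 1
p=1, q=0, r=1: 0
p=1, q=1, r=0: 1
p=1, q=1, r=1: 0
Satisfying count = 4

4


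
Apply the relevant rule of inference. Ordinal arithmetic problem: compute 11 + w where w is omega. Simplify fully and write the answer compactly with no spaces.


Compute 11 + w.
Ordinal + is associative but NOT commutative; for finite n>0, n + w = w but w + n stays w+n.
Any finite left addend is absorbed by w on the right: 11 + w = w.
Result = w

w


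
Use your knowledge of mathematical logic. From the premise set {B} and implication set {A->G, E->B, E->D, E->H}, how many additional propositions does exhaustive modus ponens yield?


Initial facts: {B}
Apply modus ponens to closure:
  (no implication fires)
Final known: {B}
New propositions: {(none)}
Count = 0

0


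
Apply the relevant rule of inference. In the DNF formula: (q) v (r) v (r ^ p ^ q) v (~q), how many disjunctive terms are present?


A DNF formula is a disjunction of terms (conjunctions).
Terms are separated by v.
Counting the disjuncts: 4 terms.

4


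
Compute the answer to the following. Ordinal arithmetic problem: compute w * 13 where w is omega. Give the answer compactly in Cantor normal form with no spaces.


Compute w * 13.
Ordinal * is associative and left-distributive over +, but NOT commutative; for finite n>1, n*w = w but w*n stays w*n.
w * 13 means 13 copies of w concatenated: w*13.
Result = w*13

w*13


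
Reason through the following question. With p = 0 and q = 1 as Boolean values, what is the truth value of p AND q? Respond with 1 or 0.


p = 0, q = 1
Operation: p AND q
Evaluate: 0 AND 1 = 0

0


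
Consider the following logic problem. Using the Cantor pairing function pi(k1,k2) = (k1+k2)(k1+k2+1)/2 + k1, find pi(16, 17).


k1 + k2 = 33
(k1+k2)(k1+k2+1)/2 = 33 * 34 / 2 = 561
pi = 561 + 16 = 577

577


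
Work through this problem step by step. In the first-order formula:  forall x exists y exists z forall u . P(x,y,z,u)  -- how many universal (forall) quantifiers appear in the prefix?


Quantifier prefix: forall x exists y exists z forall u
Mark each quantifier type:
  U E E U
Universal count = 2, Existential count = 2
Asked for universal (forall) quantifiers: 2

2


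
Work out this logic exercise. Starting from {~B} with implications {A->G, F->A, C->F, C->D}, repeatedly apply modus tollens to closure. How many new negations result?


Initial negated facts: {~B}
Apply modus tollens to closure:
  (no implication fires)
Final negated: {~B}
New negations: {(none)}
Count = 0

0


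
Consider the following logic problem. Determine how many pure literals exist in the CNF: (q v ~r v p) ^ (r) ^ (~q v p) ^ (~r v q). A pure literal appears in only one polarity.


Check each variable for pure literal status:
p: pure positive
q: mixed (not pure)
r: mixed (not pure)
Pure literal count = 1

1


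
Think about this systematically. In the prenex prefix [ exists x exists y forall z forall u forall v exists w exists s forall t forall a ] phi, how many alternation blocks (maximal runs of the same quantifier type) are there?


Quantifier-type sequence: E E A A A E E A A  (A=forall, E=exists)
Group into maximal same-type runs:
  Ex2 | Ax3 | Ex2 | Ax2
Number of blocks = 4

4


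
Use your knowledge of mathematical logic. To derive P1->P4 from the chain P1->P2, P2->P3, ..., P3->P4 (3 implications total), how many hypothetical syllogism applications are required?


With 3 implications in a chain connecting 4 propositions:
P1->P2, P2->P3, ..., P3->P4
Steps needed = (number of implications) - 1 = 3 - 1 = 2

2


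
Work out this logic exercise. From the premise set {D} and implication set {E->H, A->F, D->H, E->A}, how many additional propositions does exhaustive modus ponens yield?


Initial facts: {D}
Apply modus ponens to closure:
  D and D->H  =>  H
Final known: {D, H}
New propositions: {H}
Count = 1

1


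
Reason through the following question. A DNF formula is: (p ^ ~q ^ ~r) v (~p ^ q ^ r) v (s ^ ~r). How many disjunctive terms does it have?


A DNF formula is a disjunction of terms (conjunctions).
Terms are separated by v.
Counting the disjuncts: 3 terms.

3


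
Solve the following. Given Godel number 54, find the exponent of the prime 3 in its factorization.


Factorize 54 by dividing by 3 repeatedly.
Division steps: 3 divides 54 exactly 3 time(s).
Exponent of 3 = 3

3


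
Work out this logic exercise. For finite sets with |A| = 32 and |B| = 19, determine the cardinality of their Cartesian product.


The Cartesian product A x B contains all ordered pairs (a, b).
|A x B| = |A| * |B| = 32 * 19 = 608

608


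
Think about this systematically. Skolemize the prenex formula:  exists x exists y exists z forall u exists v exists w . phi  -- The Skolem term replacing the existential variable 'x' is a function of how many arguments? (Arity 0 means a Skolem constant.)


Quantifier prefix: exists x exists y exists z forall u exists v exists w
'x' is existentially quantified at position 1.
No universal quantifiers precede it.
Skolem function arity = 0 (a Skolem constant)

0


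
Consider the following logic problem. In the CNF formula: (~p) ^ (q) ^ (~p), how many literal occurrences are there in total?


Counting literals in each clause:
Clause 1: 1 literal(s)
Clause 2: 1 literal(s)
Clause 3: 1 literal(s)
Total = 3

3


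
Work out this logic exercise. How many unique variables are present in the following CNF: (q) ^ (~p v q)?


Identify each variable that appears in the formula.
Variables found: p, q
Count = 2

2


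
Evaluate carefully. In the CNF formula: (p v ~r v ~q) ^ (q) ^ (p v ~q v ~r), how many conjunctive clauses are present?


A CNF formula is a conjunction of clauses.
Clauses are separated by ^.
Counting the conjuncts: 3 clauses.

3


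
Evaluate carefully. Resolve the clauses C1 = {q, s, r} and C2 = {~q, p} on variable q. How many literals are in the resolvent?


Remove q from C1 and ~q from C2.
C1 remainder: {s, r}
C2 remainder: {p}
Union (resolvent): {p, r, s}
Resolvent has 3 literal(s).

3


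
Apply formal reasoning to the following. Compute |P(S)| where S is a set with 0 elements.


The power set of a set with n elements has 2^n elements.
|P(S)| = 2^0 = 1

1


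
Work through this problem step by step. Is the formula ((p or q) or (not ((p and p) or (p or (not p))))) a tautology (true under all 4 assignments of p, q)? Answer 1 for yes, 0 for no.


Check all 4 assignments:
p=0, q=0: 0
p=0, q=1: 1
p=1, q=0: 1
p=1, q=1: 1
Satisfying count = 3/4.
Tautology iff count = 4: no.

0


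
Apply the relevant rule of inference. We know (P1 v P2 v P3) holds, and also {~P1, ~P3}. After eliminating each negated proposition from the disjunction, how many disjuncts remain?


Original disjuncts (3): P1, P2, P3
Negated (eliminate): ~P1, ~P3
Remaining disjuncts: P2
Count = 3 - 2 = 1

1


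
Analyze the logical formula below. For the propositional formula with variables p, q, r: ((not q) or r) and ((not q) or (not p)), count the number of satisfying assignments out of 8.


Evaluate all 8 assignments for p, q, r:
p=0, q=0, r=0: 1
p=0, q=0, r=1: 1
p=0, q=1, r=0: 0
p=0, q=1, r=1: 1
p=1, q=0, r=0: 1
p=1, q=0, r=1: 1
p=1, q=1, r=0: 0
p=1, q=1, r=1: 0
Satisfying count = 5

5


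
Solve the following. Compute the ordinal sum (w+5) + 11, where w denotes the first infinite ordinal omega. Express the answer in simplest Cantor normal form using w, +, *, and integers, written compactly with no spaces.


Compute (w+5) + 11.
Ordinal + is associative but NOT commutative; for finite n>0, n + w = w but w + n stays w+n.
By associativity: (w+5) + 11 = w + (5+11) = w+16.
Result = w+16

w+16


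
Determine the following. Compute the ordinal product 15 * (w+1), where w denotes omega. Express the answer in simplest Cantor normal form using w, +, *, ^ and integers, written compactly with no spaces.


Compute 15 * (w+1).
Ordinal * is associative and left-distributive over +, but NOT commutative; for finite n>1, n*w = w but w*n stays w*n.
By left-distributivity: 15 * (w+1) = 15*w + 15*1 = w + 15 = w+15.
Result = w+15

w+15


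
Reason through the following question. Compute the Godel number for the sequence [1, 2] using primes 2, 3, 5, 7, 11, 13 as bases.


Encode each element as an exponent of the corresponding prime:
  2^1 = 2
  3^2 = 9
Product = 2 * 9 = 18

18


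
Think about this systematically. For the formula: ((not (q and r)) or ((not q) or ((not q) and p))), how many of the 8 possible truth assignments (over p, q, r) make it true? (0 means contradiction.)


Check all 8 assignments:
p=0, q=0, r=0: 1
p=0, q=0, r=1: 1
p=0, q=1, r=0: 1
p=0, q=1, r=1: 0
p=1, q=0, r=0: 1
p=1, q=0, r=1: 1
p=1, q=1, r=0: 1
p=1, q=1, r=1: 0
Count of True = 6

6


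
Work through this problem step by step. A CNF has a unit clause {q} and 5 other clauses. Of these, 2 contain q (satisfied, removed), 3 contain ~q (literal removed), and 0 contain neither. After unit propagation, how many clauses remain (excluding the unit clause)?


Satisfied (removed): 2
Shortened (remain): 3
Unchanged (remain): 0
Remaining = 3 + 0 = 3

3


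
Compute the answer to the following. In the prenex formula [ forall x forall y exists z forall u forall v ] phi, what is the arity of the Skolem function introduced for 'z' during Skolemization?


Quantifier prefix: forall x forall y exists z forall u forall v
'z' is existentially quantified at position 3.
Universal variables preceding it: x, y
Skolem function arity = 2

2


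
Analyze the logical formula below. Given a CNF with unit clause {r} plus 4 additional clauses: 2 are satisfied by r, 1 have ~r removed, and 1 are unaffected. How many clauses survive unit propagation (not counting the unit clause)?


Satisfied (removed): 2
Shortened (remain): 1
Unchanged (remain): 1
Remaining = 1 + 1 = 2

2


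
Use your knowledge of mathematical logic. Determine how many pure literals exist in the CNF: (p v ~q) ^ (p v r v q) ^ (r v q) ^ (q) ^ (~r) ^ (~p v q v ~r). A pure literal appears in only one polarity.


Check each variable for pure literal status:
p: mixed (not pure)
q: mixed (not pure)
r: mixed (not pure)
Pure literal count = 0

0


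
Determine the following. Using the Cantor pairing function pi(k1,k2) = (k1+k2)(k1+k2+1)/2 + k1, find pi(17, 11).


k1 + k2 = 28
(k1+k2)(k1+k2+1)/2 = 28 * 29 / 2 = 406
pi = 406 + 17 = 423

423


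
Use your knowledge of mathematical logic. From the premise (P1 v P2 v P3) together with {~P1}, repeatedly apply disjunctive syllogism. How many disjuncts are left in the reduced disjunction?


Original disjuncts (3): P1, P2, P3
Negated (eliminate): ~P1
Remaining disjuncts: P2, P3
Count = 3 - 1 = 2

2


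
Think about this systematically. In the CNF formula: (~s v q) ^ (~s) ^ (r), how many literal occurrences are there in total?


Counting literals in each clause:
Clause 1: 2 literal(s)
Clause 2: 1 literal(s)
Clause 3: 1 literal(s)
Total = 4

4


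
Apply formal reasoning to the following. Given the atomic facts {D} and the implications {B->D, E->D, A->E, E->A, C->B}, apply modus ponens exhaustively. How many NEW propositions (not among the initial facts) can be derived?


Initial facts: {D}
Apply modus ponens to closure:
  (no implication fires)
Final known: {D}
New propositions: {(none)}
Count = 0

0


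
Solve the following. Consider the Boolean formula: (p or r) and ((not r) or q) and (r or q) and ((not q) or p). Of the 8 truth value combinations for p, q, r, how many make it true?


Evaluate all 8 assignments for p, q, r:
p=0, q=0, r=0: 0
p=0, q=0, r=1: 0
p=0, q=1, r=0: 0
p=0, q=1, r=1: 0
p=1, q=0, r=0: 0
p=1, q=0, r=1: 0
p=1, q=1, r=0: 1
p=1, q=1, r=1: 1
Satisfying count = 2

2


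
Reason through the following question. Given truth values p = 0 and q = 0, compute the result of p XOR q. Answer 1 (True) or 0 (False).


p = 0, q = 0
Operation: p XOR q
Evaluate: 0 XOR 0 = 0

0


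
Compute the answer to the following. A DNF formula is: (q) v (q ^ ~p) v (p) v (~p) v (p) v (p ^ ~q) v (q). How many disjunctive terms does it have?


A DNF formula is a disjunction of terms (conjunctions).
Terms are separated by v.
Counting the disjuncts: 7 terms.

7


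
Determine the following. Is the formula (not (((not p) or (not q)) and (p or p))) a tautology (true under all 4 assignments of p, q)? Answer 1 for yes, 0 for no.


Check all 4 assignments:
p=0, q=0: 1
p=0, q=1: 1
p=1, q=0: 0
p=1, q=1: 1
Satisfying count = 3/4.
Tautology iff count = 4: no.

0


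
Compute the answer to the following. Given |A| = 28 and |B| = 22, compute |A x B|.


The Cartesian product A x B contains all ordered pairs (a, b).
|A x B| = |A| * |B| = 28 * 22 = 616

616


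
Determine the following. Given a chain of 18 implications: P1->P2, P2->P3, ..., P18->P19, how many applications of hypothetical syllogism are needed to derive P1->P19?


With 18 implications in a chain connecting 19 propositions:
P1->P2, P2->P3, ..., P18->P19
Steps needed = (number of implications) - 1 = 18 - 1 = 17

17


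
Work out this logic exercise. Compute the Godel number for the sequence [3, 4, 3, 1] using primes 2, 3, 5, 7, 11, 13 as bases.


Encode each element as an exponent of the corresponding prime:
  2^3 = 8
  3^4 = 81
  5^3 = 125
  7^1 = 7
Product = 8 * 81 * 125 * 7 = 567000

567000


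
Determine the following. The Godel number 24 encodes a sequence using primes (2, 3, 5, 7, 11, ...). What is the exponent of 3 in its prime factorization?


Factorize 24 by dividing by 3 repeatedly.
Division steps: 3 divides 24 exactly 1 time(s).
Exponent of 3 = 1

1


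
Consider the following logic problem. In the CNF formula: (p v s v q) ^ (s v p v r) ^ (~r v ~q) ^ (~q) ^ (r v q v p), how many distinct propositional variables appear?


Identify each variable that appears in the formula.
Variables found: p, q, r, s
Count = 4

4


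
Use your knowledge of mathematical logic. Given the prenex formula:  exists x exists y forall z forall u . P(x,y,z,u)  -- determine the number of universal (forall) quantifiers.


Quantifier prefix: exists x exists y forall z forall u
Mark each quantifier type:
  E E U U
Universal count = 2, Existential count = 2
Asked for universal (forall) quantifiers: 2

2


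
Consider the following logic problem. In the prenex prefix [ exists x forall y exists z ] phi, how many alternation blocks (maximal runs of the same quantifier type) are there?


Quantifier-type sequence: E A E  (A=forall, E=exists)
Group into maximal same-type runs:
  Ex1 | Ax1 | Ex1
Number of blocks = 3

3


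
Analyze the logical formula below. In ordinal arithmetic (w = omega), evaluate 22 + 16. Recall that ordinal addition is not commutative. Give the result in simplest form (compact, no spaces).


Compute 22 + 16.
Ordinal + is associative but NOT commutative; for finite n>0, n + w = w but w + n stays w+n.
Both operands finite; ordinal + agrees with natural +: 22 + 16 = 38.
Result = 38

38


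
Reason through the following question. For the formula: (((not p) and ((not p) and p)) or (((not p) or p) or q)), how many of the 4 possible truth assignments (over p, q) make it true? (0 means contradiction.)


Check all 4 assignments:
p=0, q=0: 1
p=0, q=1: 1
p=1, q=0: 1
p=1, q=1: 1
Count of True = 4

4


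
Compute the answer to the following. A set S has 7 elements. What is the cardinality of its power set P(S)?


The power set of a set with n elements has 2^n elements.
|P(S)| = 2^7 = 128

128


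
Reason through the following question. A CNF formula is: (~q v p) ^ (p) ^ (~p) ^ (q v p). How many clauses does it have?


A CNF formula is a conjunction of clauses.
Clauses are separated by ^.
Counting the conjuncts: 4 clauses.

4


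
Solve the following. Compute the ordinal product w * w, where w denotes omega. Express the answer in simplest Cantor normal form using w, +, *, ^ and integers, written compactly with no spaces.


Compute w * w.
Ordinal * is associative and left-distributive over +, but NOT commutative; for finite n>1, n*w = w but w*n stays w*n.
w * w = w^2 by definition.
Result = w^2

w^2


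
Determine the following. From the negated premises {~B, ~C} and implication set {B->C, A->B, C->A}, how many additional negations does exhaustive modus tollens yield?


Initial negated facts: {~B, ~C}
Apply modus tollens to closure:
  ~B and A->B  =>  ~A
Final negated: {~A, ~B, ~C}
New negations: {~A}
Count = 1

1


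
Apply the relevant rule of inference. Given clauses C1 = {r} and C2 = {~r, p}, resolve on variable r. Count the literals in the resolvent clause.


Remove r from C1 and ~r from C2.
C1 remainder: {}
C2 remainder: {p}
Union (resolvent): {p}
Resolvent has 1 literal(s).

1


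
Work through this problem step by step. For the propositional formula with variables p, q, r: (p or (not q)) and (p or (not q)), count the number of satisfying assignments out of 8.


Evaluate all 8 assignments for p, q, r:
p=0, q=0, r=0: 1
p=0, q=0, r=1: 1
p=0, q=1, r=0: 0
p=0, q=1, r=1: 0
p=1, q=0, r=0: 1
p=1, q=0, r=1: 1
p=1, q=1, r=0: 1
p=1, q=1, r=1: 1
Satisfying count = 6

6


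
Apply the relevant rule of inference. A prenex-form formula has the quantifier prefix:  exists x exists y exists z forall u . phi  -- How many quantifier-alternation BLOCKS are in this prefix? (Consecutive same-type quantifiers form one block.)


Quantifier-type sequence: E E E A  (A=forall, E=exists)
Group into maximal same-type runs:
  Ex3 | Ax1
Number of blocks = 2

2


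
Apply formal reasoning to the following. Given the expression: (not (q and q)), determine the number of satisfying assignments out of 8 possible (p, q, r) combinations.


Check all 8 assignments:
p=0, q=0, r=0: 1
p=0, q=0, r=1: 1
p=0, q=1, r=0: 0
p=0, q=1, r=1: 0
p=1, q=0, r=0: 1
p=1, q=0, r=1: 1
p=1, q=1, r=0: 0
p=1, q=1, r=1: 0
Count of True = 4

4


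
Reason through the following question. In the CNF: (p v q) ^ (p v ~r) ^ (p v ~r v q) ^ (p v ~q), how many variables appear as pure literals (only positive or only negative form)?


Check each variable for pure literal status:
p: pure positive
q: mixed (not pure)
r: pure negative
Pure literal count = 2

2


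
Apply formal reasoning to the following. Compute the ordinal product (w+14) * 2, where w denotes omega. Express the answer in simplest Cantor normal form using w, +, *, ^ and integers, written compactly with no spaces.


Compute (w+14) * 2.
Ordinal * is associative and left-distributive over +, but NOT commutative; for finite n>1, n*w = w but w*n stays w*n.
(w+14) * 2 = (w+14) repeated 2 times. Each intermediate +14 is absorbed by the following w; only the last survives: w*2+14.
Result = w*2+14

w*2+14


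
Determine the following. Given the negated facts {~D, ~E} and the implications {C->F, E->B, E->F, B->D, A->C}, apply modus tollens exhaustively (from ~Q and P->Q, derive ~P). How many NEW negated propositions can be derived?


Initial negated facts: {~D, ~E}
Apply modus tollens to closure:
  ~D and B->D  =>  ~B
Final negated: {~B, ~D, ~E}
New negations: {~B}
Count = 1

1


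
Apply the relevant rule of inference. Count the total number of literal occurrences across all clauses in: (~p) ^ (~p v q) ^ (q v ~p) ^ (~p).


Counting literals in each clause:
Clause 1: 1 literal(s)
Clause 2: 2 literal(s)
Clause 3: 2 literal(s)
Clause 4: 1 literal(s)
Total = 6

6


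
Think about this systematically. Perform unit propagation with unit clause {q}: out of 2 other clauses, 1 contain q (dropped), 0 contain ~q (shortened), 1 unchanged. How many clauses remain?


Satisfied (removed): 1
Shortened (remain): 0
Unchanged (remain): 1
Remaining = 0 + 1 = 1

1


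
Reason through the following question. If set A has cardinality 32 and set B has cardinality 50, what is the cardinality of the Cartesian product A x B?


The Cartesian product A x B contains all ordered pairs (a, b).
|A x B| = |A| * |B| = 32 * 50 = 1600

1600


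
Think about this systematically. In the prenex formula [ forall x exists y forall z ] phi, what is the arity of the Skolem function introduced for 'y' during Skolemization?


Quantifier prefix: forall x exists y forall z
'y' is existentially quantified at position 2.
Universal variables preceding it: x
Skolem function arity = 1

1


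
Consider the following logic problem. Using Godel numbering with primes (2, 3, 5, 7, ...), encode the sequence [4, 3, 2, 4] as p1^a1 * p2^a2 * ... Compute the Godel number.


Encode each element as an exponent of the corresponding prime:
  2^4 = 16
  3^3 = 27
  5^2 = 25
  7^4 = 2401
Product = 16 * 27 * 25 * 2401 = 25930800

25930800


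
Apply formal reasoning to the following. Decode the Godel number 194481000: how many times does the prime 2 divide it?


Factorize 194481000 by dividing by 2 repeatedly.
Division steps: 2 divides 194481000 exactly 3 time(s).
Exponent of 2 = 3

3


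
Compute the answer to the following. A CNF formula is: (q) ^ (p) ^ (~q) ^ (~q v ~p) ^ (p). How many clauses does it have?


A CNF formula is a conjunction of clauses.
Clauses are separated by ^.
Counting the conjuncts: 5 clauses.

5


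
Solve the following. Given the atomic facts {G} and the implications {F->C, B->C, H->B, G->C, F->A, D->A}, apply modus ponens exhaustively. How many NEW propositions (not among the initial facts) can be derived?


Initial facts: {G}
Apply modus ponens to closure:
  G and G->C  =>  C
Final known: {C, G}
New propositions: {C}
Count = 1

1


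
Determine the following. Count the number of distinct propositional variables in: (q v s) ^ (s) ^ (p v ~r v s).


Identify each variable that appears in the formula.
Variables found: p, q, r, s
Count = 4

4


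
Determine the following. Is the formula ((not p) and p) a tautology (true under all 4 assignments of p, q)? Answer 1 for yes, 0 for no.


Check all 4 assignments:
p=0, q=0: 0
p=0, q=1: 0
p=1, q=0: 0
p=1, q=1: 0
Satisfying count = 0/4.
Tautology iff count = 4: no.

0


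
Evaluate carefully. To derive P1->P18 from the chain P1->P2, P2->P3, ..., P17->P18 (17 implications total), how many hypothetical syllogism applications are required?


With 17 implications in a chain connecting 18 propositions:
P1->P2, P2->P3, ..., P17->P18
Steps needed = (number of implications) - 1 = 17 - 1 = 16

16


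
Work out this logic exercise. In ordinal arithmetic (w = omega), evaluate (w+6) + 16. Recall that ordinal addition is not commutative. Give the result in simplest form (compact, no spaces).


Compute (w+6) + 16.
Ordinal + is associative but NOT commutative; for finite n>0, n + w = w but w + n stays w+n.
By associativity: (w+6) + 16 = w + (6+16) = w+22.
Result = w+22

w+22
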